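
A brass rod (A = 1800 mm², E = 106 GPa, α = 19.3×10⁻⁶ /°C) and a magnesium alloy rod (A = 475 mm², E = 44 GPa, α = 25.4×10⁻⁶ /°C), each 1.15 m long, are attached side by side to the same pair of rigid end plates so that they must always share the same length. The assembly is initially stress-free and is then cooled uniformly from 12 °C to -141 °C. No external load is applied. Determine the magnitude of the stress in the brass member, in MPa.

σ ≈ 9.77 MPa (compressive)

Both members must finish at the same length. With the larger α, the magnesium alloy tends to over-contract; the plates restrain it, putting the magnesium alloy in tension and the brass in compression. With no external load the two internal forces are equal and opposite, magnitude P.
Setting the final lengths equal and cancelling L: (α₁ − α₂)ΔT = P/(A₁E₁) + P/(A₂E₂).
|α₁ − α₂|·ΔT = 6.1×10⁻⁶ × 153 = 0.0009333.
1/(A₁E₁) + 1/(A₂E₂) = 1/(1800×106×10³) + 1/(475×44×10³) = 5.309×10⁻⁸ N⁻¹.
P = 0.0009333 / 5.309×10⁻⁸ = 17580 N = 17.58 kN.
σ_{brass} = P/A₁ = 17580/1800 = 9.767 MPa, compressive.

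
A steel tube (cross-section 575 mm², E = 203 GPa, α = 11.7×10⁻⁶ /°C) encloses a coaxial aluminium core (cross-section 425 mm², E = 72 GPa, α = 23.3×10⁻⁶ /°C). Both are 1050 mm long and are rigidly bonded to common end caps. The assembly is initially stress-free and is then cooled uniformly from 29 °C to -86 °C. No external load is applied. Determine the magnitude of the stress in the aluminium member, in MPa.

Equilibrium of a rigid end plate with no external load gives equal and opposite internal forces ±P in the two members. Since α_{aluminium} > α_{steel}, cooling drives the aluminium into tension and the steel into compression.
Equating the net (thermal + elastic) strains gives |α₁ − α₂|·ΔT = P·[1/(A₁E₁) + 1/(A₂E₂)].
|α₁ − α₂|·ΔT = 11.6×10⁻⁶ × 115 = 0.001334.
1/(A₁E₁) + 1/(A₂E₂) = 1/(575×203×10³) + 1/(425×72×10³) = 4.125×10⁻⁸ N⁻¹.
P = 0.001334 / 4.125×10⁻⁸ = 32340 N = 32.34 kN.
σ_{aluminium} = P/A₂ = 32340/425 = 76.1 MPa, tensile.

σ ≈ 76.1 MPa (tensile)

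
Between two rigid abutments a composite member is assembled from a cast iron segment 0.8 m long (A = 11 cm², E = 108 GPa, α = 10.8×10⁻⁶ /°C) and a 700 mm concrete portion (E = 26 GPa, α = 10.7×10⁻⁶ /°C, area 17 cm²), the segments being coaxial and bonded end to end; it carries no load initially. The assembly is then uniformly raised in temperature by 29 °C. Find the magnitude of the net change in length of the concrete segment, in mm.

Free thermal expansion of the whole bar: Σ αᵢΔT Lᵢ = 10.8×10⁻⁶×29×800 + 10.7×10⁻⁶×29×700 = 0.4678 mm.
Since the ends are fixed, an axial force P builds up, equal in every segment, with P · Σ Lᵢ/(AᵢEᵢ) = δ_free.
The series flexibility is Σ Lᵢ/(AᵢEᵢ) = 800/(1100×108×10³) + 700/(1700×26×10³) = 2.257×10⁻⁵ mm/N.
Hence P = δ_free / Σ(L/AE) = 0.4678/2.257×10⁻⁵ = 20.72 kN (compressive).
For the concrete segment, free thermal change = 10.7×10⁻⁶×29×700 = 0.2172 mm and elastic change from P = 20720×700/(1700×26×10³) = 0.3282 mm; these oppose, so the net change is 0.111 mm (segment shortens).

|ΔL| ≈ 0.111 mm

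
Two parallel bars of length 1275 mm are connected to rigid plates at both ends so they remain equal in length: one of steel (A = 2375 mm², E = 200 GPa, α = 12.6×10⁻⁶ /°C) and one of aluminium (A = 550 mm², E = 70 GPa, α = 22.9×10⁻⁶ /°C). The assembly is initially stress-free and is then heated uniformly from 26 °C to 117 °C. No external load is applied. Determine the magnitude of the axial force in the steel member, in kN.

P ≈ 33.4 kN (tensile in the steel)

Both members must finish at the same length. With the larger α, the aluminium tends to over-expand; the plates restrain it, putting the aluminium in compression and the steel in tension. With no external load the two internal forces are equal and opposite, magnitude P.
Equating the net (thermal + elastic) strains gives |α₁ − α₂|·ΔT = P·[1/(A₁E₁) + 1/(A₂E₂)].
|α₁ − α₂|·ΔT = 10.3×10⁻⁶ × 91 = 0.0009373.
1/(A₁E₁) + 1/(A₂E₂) = 1/(2375×200×10³) + 1/(550×70×10³) = 2.808×10⁻⁸ N⁻¹.
So P = 0.0009373 / 2.808×10⁻⁸ = 33.38 kN.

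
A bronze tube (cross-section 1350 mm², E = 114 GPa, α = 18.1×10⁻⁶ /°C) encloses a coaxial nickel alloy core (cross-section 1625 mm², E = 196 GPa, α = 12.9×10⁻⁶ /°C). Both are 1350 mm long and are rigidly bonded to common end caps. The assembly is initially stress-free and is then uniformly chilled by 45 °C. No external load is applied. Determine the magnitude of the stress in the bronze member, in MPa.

Equilibrium of a rigid end plate with no external load gives equal and opposite internal forces ±P in the two members. Since α_{bronze} > α_{nickel alloy}, cooling drives the bronze into tension and the nickel alloy into compression.
Setting the final lengths equal and cancelling L: (α₁ − α₂)ΔT = P/(A₁E₁) + P/(A₂E₂).
|α₁ − α₂|·ΔT = 5.2×10⁻⁶ × 45 = 0.000234.
1/(A₁E₁) + 1/(A₂E₂) = 1/(1350×114×10³) + 1/(1625×196×10³) = 9.637×10⁻⁹ N⁻¹.
So P = 0.000234 / 9.637×10⁻⁹ = 24.28 kN.
σ_{bronze} = P/A₁ = 24280/1350 = 17.99 MPa, tensile.

σ ≈ 18 MPa (tensile)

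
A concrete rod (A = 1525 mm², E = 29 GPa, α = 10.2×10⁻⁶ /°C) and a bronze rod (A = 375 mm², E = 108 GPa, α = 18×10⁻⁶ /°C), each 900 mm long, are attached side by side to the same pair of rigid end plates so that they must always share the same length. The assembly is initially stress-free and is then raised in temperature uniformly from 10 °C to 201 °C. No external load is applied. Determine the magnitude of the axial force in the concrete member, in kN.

P ≈ 31.5 kN (tensile in the concrete)

Both members must finish at the same length. With the larger α, the bronze tends to over-expand; the plates restrain it, putting the bronze in compression and the concrete in tension. With no external load the two internal forces are equal and opposite, magnitude P.
Equating the net (thermal + elastic) strains gives |α₁ − α₂|·ΔT = P·[1/(A₁E₁) + 1/(A₂E₂)].
|α₁ − α₂|·ΔT = 7.8×10⁻⁶ × 191 = 0.00149.
1/(A₁E₁) + 1/(A₂E₂) = 1/(1525×29×10³) + 1/(375×108×10³) = 4.73×10⁻⁸ N⁻¹.
So P = 0.00149 / 4.73×10⁻⁸ = 31.49 kN.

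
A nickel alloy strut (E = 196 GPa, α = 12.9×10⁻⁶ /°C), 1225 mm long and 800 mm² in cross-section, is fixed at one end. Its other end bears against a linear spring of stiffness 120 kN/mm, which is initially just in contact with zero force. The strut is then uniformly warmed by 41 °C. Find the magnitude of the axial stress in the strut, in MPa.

If the spring were absent the strut would lengthen by αΔT L = 12.9×10⁻⁶ × 41 × 1225 = 0.6479 mm.
With a force P in the spring, the elastic change of the strut is PL/(AE) and that of the spring is P/k; compatibility requires their sum to equal δ_free.
So P = δ_free / [L/(AE) + 1/k] = 0.6479 / [ 1225/(800×196×10³) + 1/(120×10³) ].
P = 0.6479 / 1.615×10⁻⁵ = 40130 N.
σ = P/A = 40130/800 = 50.16 MPa.

σ ≈ 50.2 MPa (compressive)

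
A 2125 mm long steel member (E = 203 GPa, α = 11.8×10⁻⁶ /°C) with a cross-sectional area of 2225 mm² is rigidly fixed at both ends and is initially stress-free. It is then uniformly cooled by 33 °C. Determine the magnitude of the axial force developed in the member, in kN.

With zero net strain, σ = E·αΔT = 203 GPa × 11.8×10⁻⁶ × 33 = 79.05 MPa.
Then P = σA = 79.05 × 2225 mm² = 175.9 kN, tensile.

P ≈ 176 kN (tensile)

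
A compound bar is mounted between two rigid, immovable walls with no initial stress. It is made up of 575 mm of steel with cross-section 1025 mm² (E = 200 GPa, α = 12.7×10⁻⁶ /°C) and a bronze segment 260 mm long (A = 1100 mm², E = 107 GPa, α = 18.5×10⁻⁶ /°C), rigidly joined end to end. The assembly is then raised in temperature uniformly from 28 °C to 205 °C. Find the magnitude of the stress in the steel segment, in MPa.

Free thermal expansion of the whole bar: Σ αᵢΔT Lᵢ = 12.7×10⁻⁶×177×575 + 18.5×10⁻⁶×177×260 = 2.144 mm.
Since the ends are fixed, an axial force P builds up, equal in every segment, with P · Σ Lᵢ/(AᵢEᵢ) = δ_free.
Σ Lᵢ/(AᵢEᵢ) = 575/(1025×200×10³) + 260/(1100×107×10³) = 5.014×10⁻⁶ mm/N.
Hence P = δ_free / Σ(L/AE) = 2.144/5.014×10⁻⁶ = 427.6 kN (compressive).
σ_{steel} = P / A = 427600 / 1025 = 417.2 MPa.

σ ≈ 417 MPa (compressive)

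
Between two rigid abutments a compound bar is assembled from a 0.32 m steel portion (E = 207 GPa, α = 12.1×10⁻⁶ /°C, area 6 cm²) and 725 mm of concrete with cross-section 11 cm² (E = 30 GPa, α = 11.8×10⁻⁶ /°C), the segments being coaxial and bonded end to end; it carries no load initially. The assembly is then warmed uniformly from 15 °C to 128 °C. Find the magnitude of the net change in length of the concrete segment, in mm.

Free thermal expansion of the whole bar: Σ αᵢΔT Lᵢ = 12.1×10⁻⁶×113×320 + 11.8×10⁻⁶×113×725 = 1.404 mm.
The rigid supports impose zero overall length change; the single axial force P common to all segments must satisfy P Σ Lᵢ/(AᵢEᵢ) = δ_free.
Σ Lᵢ/(AᵢEᵢ) = 320/(600×207×10³) + 725/(1100×30×10³) = 2.455×10⁻⁵ mm/N.
Hence P = δ_free / Σ(L/AE) = 1.404/2.455×10⁻⁵ = 57.21 kN (compressive).
For the concrete segment, free thermal change = 11.8×10⁻⁶×113×725 = 0.9667 mm and elastic change from P = 57210×725/(1100×30×10³) = 1.257 mm; these oppose, so the net change is 0.29 mm (segment shortens).

|ΔL| ≈ 0.29 mm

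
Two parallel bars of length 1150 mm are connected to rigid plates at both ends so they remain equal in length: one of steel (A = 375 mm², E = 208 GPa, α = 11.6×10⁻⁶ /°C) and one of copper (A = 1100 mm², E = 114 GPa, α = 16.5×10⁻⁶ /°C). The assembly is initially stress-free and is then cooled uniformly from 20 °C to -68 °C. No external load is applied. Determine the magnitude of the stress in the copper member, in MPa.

The copper has the larger α, so on cooling it would change length more than the steel if both were free. The rigid plates force a common final length, so the copper is put into tension and the steel into compression, with equal and opposite forces P (no external load).
Compatibility of the two members (thermal + elastic change equal): (α₁ − α₂)ΔT = P·[1/(A₁E₁) + 1/(A₂E₂)].
|α₁ − α₂|·ΔT = 4.9×10⁻⁶ × 88 = 0.0004312.
1/(A₁E₁) + 1/(A₂E₂) = 1/(375×208×10³) + 1/(1100×114×10³) = 2.079×10⁻⁸ N⁻¹.
P = 0.0004312 / 2.079×10⁻⁸ = 20740 N = 20.74 kN.
σ_{copper} = P/A₂ = 20740/1100 = 18.85 MPa, tensile.

σ ≈ 18.9 MPa (tensile)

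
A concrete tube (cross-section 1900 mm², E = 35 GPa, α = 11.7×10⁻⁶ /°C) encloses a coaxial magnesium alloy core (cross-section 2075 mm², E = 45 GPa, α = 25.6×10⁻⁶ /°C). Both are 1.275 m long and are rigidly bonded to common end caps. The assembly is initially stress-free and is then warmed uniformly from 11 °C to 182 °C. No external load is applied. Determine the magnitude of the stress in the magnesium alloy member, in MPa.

The magnesium alloy has the larger α, so on heating it would change length more than the concrete if both were free. The rigid plates force a common final length, so the magnesium alloy is put into compression and the concrete into tension, with equal and opposite forces P (no external load).
Setting the final lengths equal and cancelling L: (α₁ − α₂)ΔT = P/(A₁E₁) + P/(A₂E₂).
|α₁ − α₂|·ΔT = 13.9×10⁻⁶ × 171 = 0.002377.
1/(A₁E₁) + 1/(A₂E₂) = 1/(1900×35×10³) + 1/(2075×45×10³) = 2.575×10⁻⁸ N⁻¹.
So P = 0.002377 / 2.575×10⁻⁸ = 92.32 kN.
σ_{magnesium alloy} = P/A₂ = 92320/2075 = 44.49 MPa, compressive.

σ ≈ 44.5 MPa (compressive)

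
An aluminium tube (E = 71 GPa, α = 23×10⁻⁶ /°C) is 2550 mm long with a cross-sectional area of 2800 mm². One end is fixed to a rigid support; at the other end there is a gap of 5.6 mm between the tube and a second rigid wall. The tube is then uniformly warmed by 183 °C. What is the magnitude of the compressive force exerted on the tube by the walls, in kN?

P ≈ 400 kN

Unrestrained expansion: δ_free = αΔT L = 23×10⁻⁶ × 183 × 2550 = 10.73 mm.
The gap closes (δ_free > 5.6 mm) and the wall then resists a further 10.73 − 5.6 = 5.133 mm of expansion.
So σ = E(δ_free − g)/L = 71×10³ × 5.133/2550 = 142.9 MPa.
P = σA = 142.9 × 2800 = 400.2 kN.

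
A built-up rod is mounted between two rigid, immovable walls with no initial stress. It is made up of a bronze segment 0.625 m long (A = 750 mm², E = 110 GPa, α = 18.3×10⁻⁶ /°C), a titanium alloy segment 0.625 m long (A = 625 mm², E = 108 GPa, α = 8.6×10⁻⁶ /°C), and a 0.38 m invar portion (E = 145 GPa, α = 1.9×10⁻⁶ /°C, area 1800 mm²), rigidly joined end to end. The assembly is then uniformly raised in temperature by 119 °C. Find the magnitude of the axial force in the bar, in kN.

Free thermal expansion of the whole bar: Σ αᵢΔT Lᵢ = 18.3×10⁻⁶×119×625 + 8.6×10⁻⁶×119×625 + 1.9×10⁻⁶×119×380 = 2.087 mm.
Since the ends are fixed, an axial force P builds up, equal in every segment, with P · Σ Lᵢ/(AᵢEᵢ) = δ_free.
The series flexibility is Σ Lᵢ/(AᵢEᵢ) = 625/(750×110×10³) + 625/(625×108×10³) + 380/(1800×145×10³) = 1.829×10⁻⁵ mm/N.
So P = 2.087 / 1.829×10⁻⁵ = 114.1 kN, compressive.

P ≈ 114 kN (compressive)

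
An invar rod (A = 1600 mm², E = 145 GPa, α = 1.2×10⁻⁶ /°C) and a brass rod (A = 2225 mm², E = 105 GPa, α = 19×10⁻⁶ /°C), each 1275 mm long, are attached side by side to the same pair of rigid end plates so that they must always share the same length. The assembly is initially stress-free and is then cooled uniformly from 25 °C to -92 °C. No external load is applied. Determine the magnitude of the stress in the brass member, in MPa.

σ ≈ 109 MPa (tensile)

Both members must finish at the same length. With the larger α, the brass tends to over-contract; the plates restrain it, putting the brass in tension and the invar in compression. With no external load the two internal forces are equal and opposite, magnitude P.
Equating the net (thermal + elastic) strains gives |α₁ − α₂|·ΔT = P·[1/(A₁E₁) + 1/(A₂E₂)].
|α₁ − α₂|·ΔT = 17.8×10⁻⁶ × 117 = 0.002083.
1/(A₁E₁) + 1/(A₂E₂) = 1/(1600×145×10³) + 1/(2225×105×10³) = 8.591×10⁻⁹ N⁻¹.
P = 0.002083 / 8.591×10⁻⁹ = 242400 N = 242.4 kN.
σ_{brass} = P/A₂ = 242400/2225 = 109 MPa, tensile.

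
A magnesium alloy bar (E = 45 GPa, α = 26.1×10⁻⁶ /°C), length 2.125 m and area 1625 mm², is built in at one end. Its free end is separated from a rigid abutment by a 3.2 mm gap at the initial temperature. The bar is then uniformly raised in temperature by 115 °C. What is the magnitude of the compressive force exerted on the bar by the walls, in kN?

P ≈ 109 kN

Free thermal elongation = αΔT L = 26.1×10⁻⁶ × 115 × 2125 = 6.378 mm.
The gap closes (δ_free > 3.2 mm) and the wall then resists a further 6.378 − 3.2 = 3.178 mm of expansion.
So σ = E(δ_free − g)/L = 45×10³ × 3.178/2125 = 67.3 MPa.
P = σA = 67.3 × 1625 = 109.4 kN.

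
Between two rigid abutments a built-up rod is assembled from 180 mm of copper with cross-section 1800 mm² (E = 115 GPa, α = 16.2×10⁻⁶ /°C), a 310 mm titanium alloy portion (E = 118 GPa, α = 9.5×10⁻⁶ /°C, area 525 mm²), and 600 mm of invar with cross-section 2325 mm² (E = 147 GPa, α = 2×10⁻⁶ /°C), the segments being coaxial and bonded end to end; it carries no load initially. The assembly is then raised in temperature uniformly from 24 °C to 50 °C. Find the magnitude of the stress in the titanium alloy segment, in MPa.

σ ≈ 45.8 MPa (compressive)

With the walls removed the bar would change length by δ_free = Σ αᵢΔT Lᵢ = 16.2×10⁻⁶×26×180 + 9.5×10⁻⁶×26×310 + 2×10⁻⁶×26×600 = 0.1836 mm.
The rigid supports impose zero overall length change; the single axial force P common to all segments must satisfy P Σ Lᵢ/(AᵢEᵢ) = δ_free.
Σ Lᵢ/(AᵢEᵢ) = 180/(1800×115×10³) + 310/(525×118×10³) + 600/(2325×147×10³) = 7.629×10⁻⁶ mm/N.
So P = 0.1836 / 7.629×10⁻⁶ = 24.06 kN, compressive.
σ_{titanium alloy} = P / A = 24060 / 525 = 45.84 MPa.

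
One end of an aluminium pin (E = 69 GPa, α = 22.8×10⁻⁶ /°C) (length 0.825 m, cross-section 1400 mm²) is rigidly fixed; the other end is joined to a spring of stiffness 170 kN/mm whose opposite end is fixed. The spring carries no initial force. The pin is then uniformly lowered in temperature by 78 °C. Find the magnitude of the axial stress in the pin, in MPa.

σ ≈ 72.7 MPa (tensile)

If the spring were absent the pin would shorten by αΔT L = 22.8×10⁻⁶ × 78 × 825 = 1.467 mm.
With a force P in the spring, the elastic change of the pin is PL/(AE) and that of the spring is P/k; compatibility requires their sum to equal δ_free.
So P = δ_free / [L/(AE) + 1/k] = 1.467 / [ 825/(1400×69×10³) + 1/(170×10³) ].
P = 1.467 / 1.442×10⁻⁵ = 101700 N.
σ = P/A = 101700/1400 = 72.66 MPa.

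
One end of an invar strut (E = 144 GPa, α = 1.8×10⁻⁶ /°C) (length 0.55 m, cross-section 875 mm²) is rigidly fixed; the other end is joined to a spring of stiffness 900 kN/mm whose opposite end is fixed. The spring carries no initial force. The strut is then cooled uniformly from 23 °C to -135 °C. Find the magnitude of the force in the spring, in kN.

The unrestrained thermal change is αΔT L = 1.8×10⁻⁶ × 158 × 550 = 0.1564 mm.
With a force P in the spring, the elastic change of the strut is PL/(AE) and that of the spring is P/k; compatibility requires their sum to equal δ_free.
So P = δ_free / [L/(AE) + 1/k] = 0.1564 / [ 550/(875×144×10³) + 1/(900×10³) ].
P = 0.1564 / 5.476×10⁻⁶ = 28560 N.

P ≈ 28.6 kN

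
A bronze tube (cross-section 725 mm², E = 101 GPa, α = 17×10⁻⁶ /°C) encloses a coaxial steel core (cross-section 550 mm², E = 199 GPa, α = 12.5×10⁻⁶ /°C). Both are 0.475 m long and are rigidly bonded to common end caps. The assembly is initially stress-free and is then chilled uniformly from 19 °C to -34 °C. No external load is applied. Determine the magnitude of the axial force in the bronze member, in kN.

P ≈ 10.5 kN (tensile in the bronze)

The bronze has the larger α, so on cooling it would change length more than the steel if both were free. The rigid plates force a common final length, so the bronze is put into tension and the steel into compression, with equal and opposite forces P (no external load).
Equating the net (thermal + elastic) strains gives |α₁ − α₂|·ΔT = P·[1/(A₁E₁) + 1/(A₂E₂)].
|α₁ − α₂|·ΔT = 4.5×10⁻⁶ × 53 = 0.0002385.
1/(A₁E₁) + 1/(A₂E₂) = 1/(725×101×10³) + 1/(550×199×10³) = 2.279×10⁻⁸ N⁻¹.
So P = 0.0002385 / 2.279×10⁻⁸ = 10.46 kN.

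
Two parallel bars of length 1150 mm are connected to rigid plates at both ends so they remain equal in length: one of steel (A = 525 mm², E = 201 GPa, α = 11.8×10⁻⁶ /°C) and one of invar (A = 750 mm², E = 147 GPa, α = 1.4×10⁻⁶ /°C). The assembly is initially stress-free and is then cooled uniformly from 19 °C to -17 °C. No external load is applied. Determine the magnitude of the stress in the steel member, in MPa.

σ ≈ 38.5 MPa (tensile)

Equilibrium of a rigid end plate with no external load gives equal and opposite internal forces ±P in the two members. Since α_{steel} > α_{invar}, cooling drives the steel into tension and the invar into compression.
Setting the final lengths equal and cancelling L: (α₁ − α₂)ΔT = P/(A₁E₁) + P/(A₂E₂).
|α₁ − α₂|·ΔT = 10.4×10⁻⁶ × 36 = 0.0003744.
1/(A₁E₁) + 1/(A₂E₂) = 1/(525×201×10³) + 1/(750×147×10³) = 1.855×10⁻⁸ N⁻¹.
P = 0.0003744 / 1.855×10⁻⁸ = 20190 N = 20.19 kN.
σ_{steel} = P/A₁ = 20190/525 = 38.45 MPa, tensile.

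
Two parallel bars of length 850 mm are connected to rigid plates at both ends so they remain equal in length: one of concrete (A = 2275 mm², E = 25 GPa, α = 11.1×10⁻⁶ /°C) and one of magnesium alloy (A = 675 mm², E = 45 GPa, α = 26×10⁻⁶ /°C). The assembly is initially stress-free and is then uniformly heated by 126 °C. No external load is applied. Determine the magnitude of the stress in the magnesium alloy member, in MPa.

Both members must finish at the same length. With the larger α, the magnesium alloy tends to over-expand; the plates restrain it, putting the magnesium alloy in compression and the concrete in tension. With no external load the two internal forces are equal and opposite, magnitude P.
Setting the final lengths equal and cancelling L: (α₁ − α₂)ΔT = P/(A₁E₁) + P/(A₂E₂).
|α₁ − α₂|·ΔT = 14.9×10⁻⁶ × 126 = 0.001877.
1/(A₁E₁) + 1/(A₂E₂) = 1/(2275×25×10³) + 1/(675×45×10³) = 5.05×10⁻⁸ N⁻¹.
So P = 0.001877 / 5.05×10⁻⁸ = 37.17 kN.
σ_{magnesium alloy} = P/A₂ = 37170/675 = 55.07 MPa, compressive.

σ ≈ 55.1 MPa (compressive)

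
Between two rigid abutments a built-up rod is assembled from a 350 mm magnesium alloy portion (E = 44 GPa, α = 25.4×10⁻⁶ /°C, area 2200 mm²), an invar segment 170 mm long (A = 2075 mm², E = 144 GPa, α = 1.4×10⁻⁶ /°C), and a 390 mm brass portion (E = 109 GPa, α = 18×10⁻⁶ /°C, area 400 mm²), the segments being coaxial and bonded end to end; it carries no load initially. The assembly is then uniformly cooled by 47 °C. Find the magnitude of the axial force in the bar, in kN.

P ≈ 57.8 kN (tensile)

If the supports were absent, the total length change would be Σ αᵢΔT Lᵢ = 25.4×10⁻⁶×47×350 + 1.4×10⁻⁶×47×170 + 18×10⁻⁶×47×390 = 0.759 mm.
Since the ends are fixed, an axial force P builds up, equal in every segment, with P · Σ Lᵢ/(AᵢEᵢ) = δ_free.
Σ Lᵢ/(AᵢEᵢ) = 350/(2200×44×10³) + 170/(2075×144×10³) + 390/(400×109×10³) = 1.313×10⁻⁵ mm/N.
Hence P = δ_free / Σ(L/AE) = 0.759/1.313×10⁻⁵ = 57.8 kN (tensile).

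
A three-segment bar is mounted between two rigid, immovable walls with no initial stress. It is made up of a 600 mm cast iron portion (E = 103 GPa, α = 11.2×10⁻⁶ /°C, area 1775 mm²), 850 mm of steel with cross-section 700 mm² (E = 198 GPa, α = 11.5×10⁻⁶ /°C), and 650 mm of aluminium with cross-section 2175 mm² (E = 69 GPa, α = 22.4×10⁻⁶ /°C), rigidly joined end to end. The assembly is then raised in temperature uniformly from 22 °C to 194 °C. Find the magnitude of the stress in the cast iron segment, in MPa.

σ ≈ 219 MPa (compressive)

If the supports were absent, the total length change would be Σ αᵢΔT Lᵢ = 11.2×10⁻⁶×172×600 + 11.5×10⁻⁶×172×850 + 22.4×10⁻⁶×172×650 = 5.341 mm.
Since the ends are fixed, an axial force P builds up, equal in every segment, with P · Σ Lᵢ/(AᵢEᵢ) = δ_free.
Σ Lᵢ/(AᵢEᵢ) = 600/(1775×103×10³) + 850/(700×198×10³) + 650/(2175×69×10³) = 1.375×10⁻⁵ mm/N.
P = 5.341 / 1.375×10⁻⁵ = 388600 N = 388.6 kN, compressive.
σ_{cast iron} = P / A = 388600 / 1775 = 218.9 MPa.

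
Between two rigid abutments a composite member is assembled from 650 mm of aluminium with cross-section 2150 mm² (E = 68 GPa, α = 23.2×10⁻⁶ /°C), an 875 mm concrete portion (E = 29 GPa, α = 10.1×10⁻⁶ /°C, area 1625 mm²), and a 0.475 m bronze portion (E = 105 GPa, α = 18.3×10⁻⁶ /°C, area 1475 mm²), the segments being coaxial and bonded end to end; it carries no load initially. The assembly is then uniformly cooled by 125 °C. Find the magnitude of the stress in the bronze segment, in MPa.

σ ≈ 106 MPa (tensile)

Free thermal contraction of the whole bar: Σ αᵢΔT Lᵢ = 23.2×10⁻⁶×125×650 + 10.1×10⁻⁶×125×875 + 18.3×10⁻⁶×125×475 = 4.076 mm.
The rigid supports impose zero overall length change; the single axial force P common to all segments must satisfy P Σ Lᵢ/(AᵢEᵢ) = δ_free.
The series flexibility is Σ Lᵢ/(AᵢEᵢ) = 650/(2150×68×10³) + 875/(1625×29×10³) + 475/(1475×105×10³) = 2.608×10⁻⁵ mm/N.
So P = 4.076 / 2.608×10⁻⁵ = 156.3 kN, tensile.
σ_{bronze} = P / A = 156300 / 1475 = 106 MPa.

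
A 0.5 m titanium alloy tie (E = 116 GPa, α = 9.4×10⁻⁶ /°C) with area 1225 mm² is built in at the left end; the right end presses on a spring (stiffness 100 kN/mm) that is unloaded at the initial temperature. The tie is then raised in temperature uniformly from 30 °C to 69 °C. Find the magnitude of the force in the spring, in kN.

Free thermal expansion: δ_free = αΔT L = 9.4×10⁻⁶ × 39 × 500 = 0.1833 mm.
Let P be the compressive force at the spring. The tie shortens elastically by PL/(AE) and the spring compresses by P/k; together these equal δ_free.
So P = δ_free / [L/(AE) + 1/k] = 0.1833 / [ 500/(1225×116×10³) + 1/(100×10³) ].
P = 0.1833 / 1.352×10⁻⁵ = 13560 N.

P ≈ 13.6 kN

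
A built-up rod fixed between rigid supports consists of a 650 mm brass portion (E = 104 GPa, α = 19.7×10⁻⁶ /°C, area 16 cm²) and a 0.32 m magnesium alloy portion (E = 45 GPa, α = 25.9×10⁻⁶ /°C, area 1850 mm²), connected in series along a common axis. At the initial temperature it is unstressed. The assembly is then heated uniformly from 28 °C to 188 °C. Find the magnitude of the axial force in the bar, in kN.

Free thermal expansion of the whole bar: Σ αᵢΔT Lᵢ = 19.7×10⁻⁶×160×650 + 25.9×10⁻⁶×160×320 = 3.375 mm.
The rigid supports impose zero overall length change; the single axial force P common to all segments must satisfy P Σ Lᵢ/(AᵢEᵢ) = δ_free.
Σ Lᵢ/(AᵢEᵢ) = 650/(1600×104×10³) + 320/(1850×45×10³) = 7.75×10⁻⁶ mm/N.
P = 3.375 / 7.75×10⁻⁶ = 435500 N = 435.5 kN, compressive.

P ≈ 435 kN (compressive)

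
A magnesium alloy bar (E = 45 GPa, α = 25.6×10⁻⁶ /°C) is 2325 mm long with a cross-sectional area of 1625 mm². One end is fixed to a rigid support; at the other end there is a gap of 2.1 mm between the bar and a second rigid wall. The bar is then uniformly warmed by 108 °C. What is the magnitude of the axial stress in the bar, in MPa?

σ ≈ 83.8 MPa (compressive)

If the wall were absent the bar would grow by αΔT L = 25.6×10⁻⁶ × 108 × 2325 = 6.428 mm.
The gap closes (δ_free > 2.1 mm) and the wall then resists a further 6.428 − 2.1 = 4.328 mm of expansion.
Compatibility: PL/(AE) = 4.328 mm, so σ = P/A = E × (4.328/2325) = 83.77 MPa.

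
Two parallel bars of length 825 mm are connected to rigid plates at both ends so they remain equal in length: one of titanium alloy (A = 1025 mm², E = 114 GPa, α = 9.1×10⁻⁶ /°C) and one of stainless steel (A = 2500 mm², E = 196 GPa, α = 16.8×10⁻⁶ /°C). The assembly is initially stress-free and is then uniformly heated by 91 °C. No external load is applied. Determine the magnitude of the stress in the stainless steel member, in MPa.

σ ≈ 26.4 MPa (compressive)

The stainless steel has the larger α, so on heating it would change length more than the titanium alloy if both were free. The rigid plates force a common final length, so the stainless steel is put into compression and the titanium alloy into tension, with equal and opposite forces P (no external load).
Equating the net (thermal + elastic) strains gives |α₁ − α₂|·ΔT = P·[1/(A₁E₁) + 1/(A₂E₂)].
|α₁ − α₂|·ΔT = 7.7×10⁻⁶ × 91 = 0.0007007.
1/(A₁E₁) + 1/(A₂E₂) = 1/(1025×114×10³) + 1/(2500×196×10³) = 1.06×10⁻⁸ N⁻¹.
P = 0.0007007 / 1.06×10⁻⁸ = 66110 N = 66.11 kN.
σ_{stainless steel} = P/A₂ = 66110/2500 = 26.44 MPa, compressive.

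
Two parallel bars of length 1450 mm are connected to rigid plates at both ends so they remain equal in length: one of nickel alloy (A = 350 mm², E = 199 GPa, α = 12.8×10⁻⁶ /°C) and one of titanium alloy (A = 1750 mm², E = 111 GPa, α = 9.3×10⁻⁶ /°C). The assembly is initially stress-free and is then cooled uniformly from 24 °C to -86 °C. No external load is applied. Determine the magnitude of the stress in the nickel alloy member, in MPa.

σ ≈ 56.4 MPa (tensile)

Both members must finish at the same length. With the larger α, the nickel alloy tends to over-contract; the plates restrain it, putting the nickel alloy in tension and the titanium alloy in compression. With no external load the two internal forces are equal and opposite, magnitude P.
Compatibility of the two members (thermal + elastic change equal): (α₁ − α₂)ΔT = P·[1/(A₁E₁) + 1/(A₂E₂)].
|α₁ − α₂|·ΔT = 3.5×10⁻⁶ × 110 = 0.000385.
1/(A₁E₁) + 1/(A₂E₂) = 1/(350×199×10³) + 1/(1750×111×10³) = 1.951×10⁻⁸ N⁻¹.
So P = 0.000385 / 1.951×10⁻⁸ = 19.74 kN.
σ_{nickel alloy} = P/A₁ = 19740/350 = 56.39 MPa, tensile.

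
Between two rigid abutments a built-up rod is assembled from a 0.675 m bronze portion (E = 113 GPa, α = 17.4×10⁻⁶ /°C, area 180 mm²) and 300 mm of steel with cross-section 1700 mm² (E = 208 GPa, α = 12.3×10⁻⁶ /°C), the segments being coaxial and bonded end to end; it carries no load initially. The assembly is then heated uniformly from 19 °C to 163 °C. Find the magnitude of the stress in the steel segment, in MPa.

σ ≈ 38.4 MPa (compressive)

Free thermal expansion of the whole bar: Σ αᵢΔT Lᵢ = 17.4×10⁻⁶×144×675 + 12.3×10⁻⁶×144×300 = 2.223 mm.
The walls prevent any net length change, so an axial force P (same in every segment) develops. Compatibility: P · Σ Lᵢ/(AᵢEᵢ) = δ_free.
Σ Lᵢ/(AᵢEᵢ) = 675/(180×113×10³) + 300/(1700×208×10³) = 3.403×10⁻⁵ mm/N.
Hence P = δ_free / Σ(L/AE) = 2.223/3.403×10⁻⁵ = 65.31 kN (compressive).
σ_{steel} = P / A = 65310 / 1700 = 38.42 MPa.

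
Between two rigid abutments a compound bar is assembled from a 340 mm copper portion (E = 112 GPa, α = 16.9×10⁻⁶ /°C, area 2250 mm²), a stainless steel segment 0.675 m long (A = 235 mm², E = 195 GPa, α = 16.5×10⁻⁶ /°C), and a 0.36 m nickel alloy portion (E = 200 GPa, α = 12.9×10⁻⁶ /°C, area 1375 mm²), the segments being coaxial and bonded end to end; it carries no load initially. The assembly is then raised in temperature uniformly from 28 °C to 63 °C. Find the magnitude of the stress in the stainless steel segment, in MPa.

σ ≈ 184 MPa (compressive)

With the walls removed the bar would change length by δ_free = Σ αᵢΔT Lᵢ = 16.9×10⁻⁶×35×340 + 16.5×10⁻⁶×35×675 + 12.9×10⁻⁶×35×360 = 0.7535 mm.
The walls prevent any net length change, so an axial force P (same in every segment) develops. Compatibility: P · Σ Lᵢ/(AᵢEᵢ) = δ_free.
Σ Lᵢ/(AᵢEᵢ) = 340/(2250×112×10³) + 675/(235×195×10³) + 360/(1375×200×10³) = 1.739×10⁻⁵ mm/N.
Hence P = δ_free / Σ(L/AE) = 0.7535/1.739×10⁻⁵ = 43.33 kN (compressive).
σ_{stainless steel} = P / A = 43330 / 235 = 184.4 MPa.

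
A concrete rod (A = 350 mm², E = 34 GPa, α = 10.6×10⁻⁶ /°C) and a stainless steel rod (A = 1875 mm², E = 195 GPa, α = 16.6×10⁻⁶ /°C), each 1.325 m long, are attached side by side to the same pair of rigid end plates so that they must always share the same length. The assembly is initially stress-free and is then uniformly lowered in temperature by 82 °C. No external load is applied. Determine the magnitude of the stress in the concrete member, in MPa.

Both members must finish at the same length. With the larger α, the stainless steel tends to over-contract; the plates restrain it, putting the stainless steel in tension and the concrete in compression. With no external load the two internal forces are equal and opposite, magnitude P.
Equating the net (thermal + elastic) strains gives |α₁ − α₂|·ΔT = P·[1/(A₁E₁) + 1/(A₂E₂)].
|α₁ − α₂|·ΔT = 6×10⁻⁶ × 82 = 0.000492.
1/(A₁E₁) + 1/(A₂E₂) = 1/(350×34×10³) + 1/(1875×195×10³) = 8.677×10⁻⁸ N⁻¹.
P = 0.000492 / 8.677×10⁻⁸ = 5670 N = 5.67 kN.
σ_{concrete} = P/A₁ = 5670/350 = 16.2 MPa, compressive.

σ ≈ 16.2 MPa (compressive)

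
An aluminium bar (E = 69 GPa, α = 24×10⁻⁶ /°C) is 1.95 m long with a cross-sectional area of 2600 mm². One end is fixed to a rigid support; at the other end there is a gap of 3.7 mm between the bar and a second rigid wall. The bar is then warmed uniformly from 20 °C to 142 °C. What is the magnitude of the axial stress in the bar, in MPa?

σ ≈ 71.1 MPa (compressive)

Free thermal elongation = αΔT L = 24×10⁻⁶ × 122 × 1950 = 5.71 mm.
The gap closes (δ_free > 3.7 mm) and the wall then resists a further 5.71 − 3.7 = 2.01 mm of expansion.
Compatibility: PL/(AE) = 2.01 mm, so σ = P/A = E × (2.01/1950) = 71.11 MPa.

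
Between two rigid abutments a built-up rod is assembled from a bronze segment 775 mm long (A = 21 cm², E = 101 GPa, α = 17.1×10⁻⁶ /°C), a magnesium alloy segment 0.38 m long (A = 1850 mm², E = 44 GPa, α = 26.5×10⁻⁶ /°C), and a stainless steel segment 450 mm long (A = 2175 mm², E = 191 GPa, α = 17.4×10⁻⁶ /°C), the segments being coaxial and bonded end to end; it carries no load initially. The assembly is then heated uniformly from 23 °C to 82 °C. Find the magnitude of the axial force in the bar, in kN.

P ≈ 195 kN (compressive)

With the walls removed the bar would change length by δ_free = Σ αᵢΔT Lᵢ = 17.1×10⁻⁶×59×775 + 26.5×10⁻⁶×59×380 + 17.4×10⁻⁶×59×450 = 1.838 mm.
The walls prevent any net length change, so an axial force P (same in every segment) develops. Compatibility: P · Σ Lᵢ/(AᵢEᵢ) = δ_free.
The series flexibility is Σ Lᵢ/(AᵢEᵢ) = 775/(2100×101×10³) + 380/(1850×44×10³) + 450/(2175×191×10³) = 9.405×10⁻⁶ mm/N.
P = 1.838 / 9.405×10⁻⁶ = 195400 N = 195.4 kN, compressive.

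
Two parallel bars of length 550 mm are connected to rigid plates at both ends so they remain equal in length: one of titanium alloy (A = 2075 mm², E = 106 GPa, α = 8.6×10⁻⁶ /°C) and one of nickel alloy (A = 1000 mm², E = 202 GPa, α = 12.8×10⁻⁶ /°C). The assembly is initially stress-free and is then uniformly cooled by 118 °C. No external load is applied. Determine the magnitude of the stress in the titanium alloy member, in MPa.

σ ≈ 25.1 MPa (compressive)

The nickel alloy has the larger α, so on cooling it would change length more than the titanium alloy if both were free. The rigid plates force a common final length, so the nickel alloy is put into tension and the titanium alloy into compression, with equal and opposite forces P (no external load).
Setting the final lengths equal and cancelling L: (α₁ − α₂)ΔT = P/(A₁E₁) + P/(A₂E₂).
|α₁ − α₂|·ΔT = 4.2×10⁻⁶ × 118 = 0.0004956.
1/(A₁E₁) + 1/(A₂E₂) = 1/(2075×106×10³) + 1/(1000×202×10³) = 9.497×10⁻⁹ N⁻¹.
P = 0.0004956 / 9.497×10⁻⁹ = 52180 N = 52.18 kN.
σ_{titanium alloy} = P/A₁ = 52180/2075 = 25.15 MPa, compressive.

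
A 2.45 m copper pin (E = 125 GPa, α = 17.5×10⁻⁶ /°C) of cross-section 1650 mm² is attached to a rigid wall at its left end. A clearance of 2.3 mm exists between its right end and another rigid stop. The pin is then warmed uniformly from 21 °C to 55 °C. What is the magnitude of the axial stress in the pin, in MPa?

σ ≈ 0 MPa

Unrestrained expansion: δ_free = αΔT L = 17.5×10⁻⁶ × 34 × 2450 = 1.458 mm.
This is smaller than the 2.3 mm clearance, so the pin expands freely without reaching the stop — the stress is zero.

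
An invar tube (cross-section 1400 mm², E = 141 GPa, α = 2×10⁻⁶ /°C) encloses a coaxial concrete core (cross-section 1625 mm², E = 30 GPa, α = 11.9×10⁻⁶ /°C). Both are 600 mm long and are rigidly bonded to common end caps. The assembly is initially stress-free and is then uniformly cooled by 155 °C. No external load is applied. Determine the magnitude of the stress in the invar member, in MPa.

σ ≈ 42.9 MPa (compressive)

The concrete has the larger α, so on cooling it would change length more than the invar if both were free. The rigid plates force a common final length, so the concrete is put into tension and the invar into compression, with equal and opposite forces P (no external load).
Setting the final lengths equal and cancelling L: (α₁ − α₂)ΔT = P/(A₁E₁) + P/(A₂E₂).
|α₁ − α₂|·ΔT = 9.9×10⁻⁶ × 155 = 0.001535.
1/(A₁E₁) + 1/(A₂E₂) = 1/(1400×141×10³) + 1/(1625×30×10³) = 2.558×10⁻⁸ N⁻¹.
P = 0.001535 / 2.558×10⁻⁸ = 59990 N = 59.99 kN.
σ_{invar} = P/A₁ = 59990/1400 = 42.85 MPa, compressive.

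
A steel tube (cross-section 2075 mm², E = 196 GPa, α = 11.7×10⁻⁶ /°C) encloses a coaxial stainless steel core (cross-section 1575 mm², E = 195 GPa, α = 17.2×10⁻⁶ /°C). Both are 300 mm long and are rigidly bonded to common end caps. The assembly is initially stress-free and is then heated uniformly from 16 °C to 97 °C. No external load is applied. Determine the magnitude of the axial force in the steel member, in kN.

P ≈ 78 kN (tensile in the steel)

Both members must finish at the same length. With the larger α, the stainless steel tends to over-expand; the plates restrain it, putting the stainless steel in compression and the steel in tension. With no external load the two internal forces are equal and opposite, magnitude P.
Compatibility of the two members (thermal + elastic change equal): (α₁ − α₂)ΔT = P·[1/(A₁E₁) + 1/(A₂E₂)].
|α₁ − α₂|·ΔT = 5.5×10⁻⁶ × 81 = 0.0004455.
1/(A₁E₁) + 1/(A₂E₂) = 1/(2075×196×10³) + 1/(1575×195×10³) = 5.715×10⁻⁹ N⁻¹.
P = 0.0004455 / 5.715×10⁻⁹ = 77960 N = 77.96 kN.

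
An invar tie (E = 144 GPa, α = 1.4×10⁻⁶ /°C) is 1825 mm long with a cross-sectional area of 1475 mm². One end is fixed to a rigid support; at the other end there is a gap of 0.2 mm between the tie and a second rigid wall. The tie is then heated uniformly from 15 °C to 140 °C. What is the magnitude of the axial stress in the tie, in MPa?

If the wall were absent the tie would grow by αΔT L = 1.4×10⁻⁶ × 125 × 1825 = 0.3194 mm.
The gap closes (δ_free > 0.2 mm) and the wall then resists a further 0.3194 − 0.2 = 0.1194 mm of expansion.
So σ = E(δ_free − g)/L = 144×10³ × 0.1194/1825 = 9.419 MPa.

σ ≈ 9.42 MPa (compressive)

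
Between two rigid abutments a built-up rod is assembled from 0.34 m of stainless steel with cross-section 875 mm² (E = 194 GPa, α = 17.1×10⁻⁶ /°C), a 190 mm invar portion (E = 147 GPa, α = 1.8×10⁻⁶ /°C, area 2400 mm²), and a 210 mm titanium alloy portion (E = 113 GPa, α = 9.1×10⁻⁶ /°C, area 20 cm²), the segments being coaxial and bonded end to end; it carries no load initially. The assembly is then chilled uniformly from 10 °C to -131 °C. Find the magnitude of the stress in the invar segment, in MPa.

Free thermal contraction of the whole bar: Σ αᵢΔT Lᵢ = 17.1×10⁻⁶×141×340 + 1.8×10⁻⁶×141×190 + 9.1×10⁻⁶×141×210 = 1.137 mm.
The walls prevent any net length change, so an axial force P (same in every segment) develops. Compatibility: P · Σ Lᵢ/(AᵢEᵢ) = δ_free.
Σ Lᵢ/(AᵢEᵢ) = 340/(875×194×10³) + 190/(2400×147×10³) + 210/(2000×113×10³) = 3.471×10⁻⁶ mm/N.
P = 1.137 / 3.471×10⁻⁶ = 327700 N = 327.7 kN, tensile.
σ_{invar} = P / A = 327700 / 2400 = 136.6 MPa.

σ ≈ 137 MPa (tensile)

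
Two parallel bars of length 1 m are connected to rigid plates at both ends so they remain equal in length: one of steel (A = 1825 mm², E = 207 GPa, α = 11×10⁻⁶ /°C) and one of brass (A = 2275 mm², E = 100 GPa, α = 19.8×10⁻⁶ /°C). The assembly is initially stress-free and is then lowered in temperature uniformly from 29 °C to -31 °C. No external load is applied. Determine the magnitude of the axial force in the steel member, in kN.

Both members must finish at the same length. With the larger α, the brass tends to over-contract; the plates restrain it, putting the brass in tension and the steel in compression. With no external load the two internal forces are equal and opposite, magnitude P.
Setting the final lengths equal and cancelling L: (α₁ − α₂)ΔT = P/(A₁E₁) + P/(A₂E₂).
|α₁ − α₂|·ΔT = 8.8×10⁻⁶ × 60 = 0.000528.
1/(A₁E₁) + 1/(A₂E₂) = 1/(1825×207×10³) + 1/(2275×100×10³) = 7.043×10⁻⁹ N⁻¹.
P = 0.000528 / 7.043×10⁻⁹ = 74970 N = 74.97 kN.

P ≈ 75 kN (compressive in the steel)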